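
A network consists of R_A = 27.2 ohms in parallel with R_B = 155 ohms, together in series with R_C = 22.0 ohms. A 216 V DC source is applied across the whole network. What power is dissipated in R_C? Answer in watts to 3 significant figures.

First find R_p for the parallel pair, then treat R_p + R_C as a series loop.
R_p = (27.2×155)/(27.2+155) = 23.14 Ω
R_total = R_p + 22.0 = 23.14 + 22.0 = 45.14 Ω
I = V / R_total = 216 / 45.14 = 4.785 A
R_C carries the full series current, so P = I²R.
P_R_C = (4.785)² × 22.0 = 503.8 W

504 W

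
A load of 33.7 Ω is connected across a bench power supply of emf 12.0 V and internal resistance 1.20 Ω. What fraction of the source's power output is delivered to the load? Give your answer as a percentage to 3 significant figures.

96.6 %

The source delivers εI, of which I²R reaches the load and I²r is lost; since I is common, η = R/(R+r).
η = R / (R + r) = 33.7 / (33.7 + 1.20) = 0.9656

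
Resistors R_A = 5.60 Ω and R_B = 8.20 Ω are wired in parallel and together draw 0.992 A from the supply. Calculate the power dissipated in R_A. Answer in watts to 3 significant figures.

Parallel branches share V, not I — compute V via R_eq, then use V²/R for the target branch.
1/R_eq = 1/5.60 + 1/8.20 ⇒ R_eq = 3.328 Ω
V = I_total × R_eq = 0.9920 × 3.328 = 3.301 V
P_R_A = V² / R_A = (3.301)² / 5.60 = 1.946 W

1.95 W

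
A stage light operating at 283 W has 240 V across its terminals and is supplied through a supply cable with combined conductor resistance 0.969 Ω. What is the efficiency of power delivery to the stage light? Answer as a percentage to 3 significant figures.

99.5 %

I = P / V = 283 / 240 = 1.179 A through the supply cable.
P_line = I² R_line = (1.179)² × 0.969 = 1.347 W
P_source = P_load + P_line = 283.0 + 1.347 = 284.3 W
η = P_load / P_source = 283.0 / 284.3 = 0.9953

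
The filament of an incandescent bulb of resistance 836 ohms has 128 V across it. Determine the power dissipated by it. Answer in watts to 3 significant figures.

19.6 W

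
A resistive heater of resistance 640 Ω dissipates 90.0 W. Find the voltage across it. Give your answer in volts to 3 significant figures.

From P = V I = I²R = V²/R, with the two given quantities we get V = √(P R).
V = √(90.0 × 640) = 240.0 V

240 V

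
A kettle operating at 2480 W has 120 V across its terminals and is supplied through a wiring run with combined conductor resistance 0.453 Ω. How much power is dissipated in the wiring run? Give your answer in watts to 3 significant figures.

Only the current and the line resistance are needed for the I²R loss.
I = P / V = 2480 / 120 = 20.67 A through the wiring run.
P_line = I² R_line = (20.67)² × 0.453 = 193.5 W

193 W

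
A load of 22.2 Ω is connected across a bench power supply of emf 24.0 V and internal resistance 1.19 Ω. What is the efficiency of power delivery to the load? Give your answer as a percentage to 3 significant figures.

94.9 %

Efficiency is P_load / P_total. With a series r and R sharing the same I, P = I²R for each, so η = R/(R+r).
η = R / (R + r) = 22.2 / (22.2 + 1.19) = 0.9491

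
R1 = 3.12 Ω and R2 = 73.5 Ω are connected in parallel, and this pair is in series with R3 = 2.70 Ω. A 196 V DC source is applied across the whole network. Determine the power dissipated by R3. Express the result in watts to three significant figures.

Combine R1 and R2 into their parallel equivalent first, reducing the network to two series resistors.
R_p = (3.12×73.5)/(3.12+73.5) = 2.993 Ω
R_total = R_p + 2.70 = 2.993 + 2.70 = 5.693 Ω
I = V / R_total = 196 / 5.693 = 34.43 A
All the supply current flows through R3; use P = I²R3.
P_R3 = (34.43)² × 2.70 = 3200 W

3200 W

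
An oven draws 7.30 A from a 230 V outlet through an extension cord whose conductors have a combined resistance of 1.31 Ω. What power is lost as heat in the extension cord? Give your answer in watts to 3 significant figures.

The extension cord is a series resistance carrying the load current; its dissipation is I²R_line.
The extension cord carries the full 7.30 A.
P_line = I² R_line = (7.300)² × 1.31 = 69.81 W

69.8 W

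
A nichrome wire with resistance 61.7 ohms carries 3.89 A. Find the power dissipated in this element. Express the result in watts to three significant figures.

934 W

With I and R stated, P = I²R applies in one step.
P = (3.890 A)² × 61.7 Ω = 933.7 W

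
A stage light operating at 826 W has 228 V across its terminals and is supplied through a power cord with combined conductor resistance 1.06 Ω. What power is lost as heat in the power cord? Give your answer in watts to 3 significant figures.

13.9 W

The power cord is a series resistance carrying the load current; its dissipation is I²R_line.
I = P / V = 826 / 228 = 3.623 A through the power cord.
P_line = I² R_line = (3.623)² × 1.06 = 13.91 W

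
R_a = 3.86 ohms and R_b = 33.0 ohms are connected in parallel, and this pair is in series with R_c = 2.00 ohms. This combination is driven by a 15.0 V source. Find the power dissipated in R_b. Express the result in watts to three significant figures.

Combine R_a and R_b into their parallel equivalent first, reducing the network to two series resistors.
R_p = (3.86×33.0)/(3.86+33.0) = 3.456 Ω
R_total = R_p + 2.00 = 3.456 + 2.00 = 5.456 Ω
I = V / R_total = 15.0 / 5.456 = 2.749 A
Voltage across the parallel pair: V_p = I × R_p = 2.749 × 3.456 = 9.501 V
Use P = V²/R for R_b with V = V_p.
P_R_b = (9.501)² / 33.0 = 2.736 W

2.74 W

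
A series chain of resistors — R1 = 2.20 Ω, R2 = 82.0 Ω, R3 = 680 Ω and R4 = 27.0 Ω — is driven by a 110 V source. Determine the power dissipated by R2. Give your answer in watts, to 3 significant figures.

The current is common to all series resistors; compute it, then apply P = I²R for the target.
R_total = 2.20 + 82.0 + 680 + 27.0 = 791.2 Ω
I = V / R_total = 110 / 791.2 = 0.1390 A
P_R2 = I² × R2 = (0.1390)² × 82.0 = 1.585 W

1.58 W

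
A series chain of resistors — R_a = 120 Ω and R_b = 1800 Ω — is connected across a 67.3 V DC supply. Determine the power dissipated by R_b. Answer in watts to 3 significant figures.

2.21 W

Every series element carries the same I. Get I from the total resistance, then P = I² × R_b.
R_total = 120 + 1800 = 1920 Ω
I = V / R_total = 67.3 / 1920 = 0.03505 A
P_R_b = I² × R_b = (0.03505)² × 1800 = 2.212 W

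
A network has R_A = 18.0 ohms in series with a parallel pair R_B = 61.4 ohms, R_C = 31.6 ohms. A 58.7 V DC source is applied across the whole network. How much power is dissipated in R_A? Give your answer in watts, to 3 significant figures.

41.1 W

Collapse R_B‖R_C to a single equivalent, reducing the network to two series elements.
R_p = (61.4×31.6)/(61.4+31.6) = 20.86 Ω
R_total = 18.0 + 20.86 = 38.86 Ω
I = V / R_total = 58.7 / 38.86 = 1.510 A
R_A is in the main series path, so its power is I²R_A.
P_R_A = (1.510)² × 18.0 = 41.07 W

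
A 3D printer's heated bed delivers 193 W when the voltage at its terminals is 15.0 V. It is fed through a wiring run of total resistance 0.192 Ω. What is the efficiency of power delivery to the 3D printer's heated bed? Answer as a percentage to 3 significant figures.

85.9 %

I = P / V = 193 / 15.0 = 12.87 A through the wiring run.
P_line = I² R_line = (12.87)² × 0.192 = 31.79 W
P_source = P_load + P_line = 193.0 + 31.79 = 224.8 W
η = P_load / P_source = 193.0 / 224.8 = 0.8586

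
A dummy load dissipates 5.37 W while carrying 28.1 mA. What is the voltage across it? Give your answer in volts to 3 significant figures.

191 V

From P = V I = I²R = V²/R, with the two given quantities we get V = P / I.
V = 5.37 / 0.02810 = 191.1 V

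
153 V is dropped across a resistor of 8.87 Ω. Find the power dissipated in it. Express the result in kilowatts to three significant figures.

2.64 kW

V and R are stated; P = V²/R avoids computing the current.
P = (153 V)² / 8.87 Ω = 2639 W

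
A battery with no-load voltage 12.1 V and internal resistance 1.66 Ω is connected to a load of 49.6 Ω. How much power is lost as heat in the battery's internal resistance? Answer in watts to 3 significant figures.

The source's internal resistance is just another series element carrying I; its dissipation is I²r.
I = ε / (r + R) = 12.1 / (1.66 + 49.6) = 0.2361 A
P_int = I² r = (0.2361)² × 1.66 = 0.09250 W

0.0925 W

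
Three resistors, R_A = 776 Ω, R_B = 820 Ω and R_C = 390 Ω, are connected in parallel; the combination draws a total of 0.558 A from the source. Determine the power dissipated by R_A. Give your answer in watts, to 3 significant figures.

The branches share the same voltage, but only the total current is given — find V from the equivalent resistance first.
1/R_eq = 1/776 + 1/820 + 1/390 ⇒ R_eq = 197.2 Ω
V = I_total × R_eq = 0.5580 × 197.2 = 110.0 V
P_R_A = V² / R_A = (110.0)² / 776 = 15.60 W

15.6 W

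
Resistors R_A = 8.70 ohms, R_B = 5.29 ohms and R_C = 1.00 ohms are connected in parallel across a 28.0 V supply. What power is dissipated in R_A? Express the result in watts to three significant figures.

90.1 W

The supply voltage appears across each parallel branch — just use P = V²/R_A.
P_R_A = V² / R_A = (28.0)² / 8.70 Ω = 90.11 W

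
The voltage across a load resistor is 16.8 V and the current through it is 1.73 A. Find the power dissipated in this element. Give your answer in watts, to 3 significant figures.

29.1 W

V and I are known directly — P = V I, no intermediate step needed.
P = 16.8 V × 1.730 A = 29.06 W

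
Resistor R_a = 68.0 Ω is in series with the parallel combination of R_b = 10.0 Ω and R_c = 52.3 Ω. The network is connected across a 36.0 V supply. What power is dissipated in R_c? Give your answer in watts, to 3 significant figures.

0.299 W

First combine the parallel branches into one equivalent R_p, then R_a + R_p is a series pair.
R_p = (10.0×52.3)/(10.0+52.3) = 8.395 Ω
R_total = 68.0 + 8.395 = 76.39 Ω
I = V / R_total = 36.0 / 76.39 = 0.4712 A
Voltage across the parallel pair: V_p = I × R_p = 0.4712 × 8.395 = 3.956 V
With V_p across R_c, its power is V_p²/R_c.
P_R_c = (3.956)² / 52.3 = 0.2992 W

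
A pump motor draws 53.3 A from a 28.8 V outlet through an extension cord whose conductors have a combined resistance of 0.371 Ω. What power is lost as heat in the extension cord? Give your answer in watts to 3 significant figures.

The extension cord is a series resistance carrying the load current; its dissipation is I²R_line.
The extension cord carries the full 53.3 A.
P_line = I² R_line = (53.30)² × 0.371 = 1054 W

1050 W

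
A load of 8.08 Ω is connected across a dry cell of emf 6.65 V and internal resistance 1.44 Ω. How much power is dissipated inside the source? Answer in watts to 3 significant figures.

0.703 W

Internal loss is I²r, with I set by the total series resistance r+R.
I = ε / (r + R) = 6.65 / (1.44 + 8.08) = 0.6985 A
P_int = I² r = (0.6985)² × 1.44 = 0.7026 W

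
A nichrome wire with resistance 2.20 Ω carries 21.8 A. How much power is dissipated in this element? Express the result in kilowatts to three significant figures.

With I and R stated, P = I²R applies in one step.
P = (21.80 A)² × 2.20 Ω = 1046 W

1.05 kW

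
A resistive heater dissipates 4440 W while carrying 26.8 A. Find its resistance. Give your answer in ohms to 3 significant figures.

6.18 Ω

Rearranging the power relation for the two known quantities gives R = P / I².
R = 4440 / (26.80)² = 6.182 Ω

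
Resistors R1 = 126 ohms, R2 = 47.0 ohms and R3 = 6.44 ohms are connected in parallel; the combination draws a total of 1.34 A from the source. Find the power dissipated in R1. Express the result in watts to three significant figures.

We need the common branch voltage; get it from I_total × R_eq, then P = V²/R for the branch.
1/R_eq = 1/126 + 1/47.0 + 1/6.44 ⇒ R_eq = 5.420 Ω
V = I_total × R_eq = 1.340 × 5.420 = 7.263 V
P_R1 = V² / R1 = (7.263)² / 126 = 0.4187 W

0.419 W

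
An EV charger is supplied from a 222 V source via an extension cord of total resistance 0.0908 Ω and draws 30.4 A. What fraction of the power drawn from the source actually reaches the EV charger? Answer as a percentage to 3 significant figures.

98.8 %

The extension cord carries the full 30.4 A.
P_line = I² R_line = (30.40)² × 0.0908 = 83.91 W
P_source = V I = 222 × 30.40 = 6749 W; P_load = 6665 W
η = P_load / P_source = 6665 / 6749 = 0.9876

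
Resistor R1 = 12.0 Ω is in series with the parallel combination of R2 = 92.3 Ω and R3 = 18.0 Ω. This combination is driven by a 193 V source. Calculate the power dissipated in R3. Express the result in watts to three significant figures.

641 W

First combine the parallel branches into one equivalent R_p, then R1 + R_p is a series pair.
R_p = (92.3×18.0)/(92.3+18.0) = 15.06 Ω
R_total = 12.0 + 15.06 = 27.06 Ω
I = V / R_total = 193 / 27.06 = 7.132 A
Voltage across the parallel pair: V_p = I × R_p = 7.132 × 15.06 = 107.4 V
R3 sees V_p directly, so P = V_p² / R3.
P_R3 = (107.4)² / 18.0 = 641.1 W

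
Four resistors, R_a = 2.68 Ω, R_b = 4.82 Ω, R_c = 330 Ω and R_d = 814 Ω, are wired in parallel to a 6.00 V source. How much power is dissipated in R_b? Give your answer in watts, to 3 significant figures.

Parallel branches share the same voltage; P = V²/R gives the branch power in one step.
P_R_b = V² / R_b = (6.00)² / 4.82 Ω = 7.469 W

7.47 W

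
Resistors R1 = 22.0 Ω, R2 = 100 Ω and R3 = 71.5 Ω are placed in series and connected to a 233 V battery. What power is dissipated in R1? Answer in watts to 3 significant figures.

The current is common to all series resistors; compute it, then apply P = I²R for the target.
R_total = 22.0 + 100 + 71.5 = 193.5 Ω
I = V / R_total = 233 / 193.5 = 1.204 A
P_R1 = I² × R1 = (1.204)² × 22.0 = 31.90 W

31.9 W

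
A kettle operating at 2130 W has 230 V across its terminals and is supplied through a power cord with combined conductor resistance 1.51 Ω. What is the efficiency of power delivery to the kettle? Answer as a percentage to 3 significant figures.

I = P / V = 2130 / 230 = 9.261 A through the power cord.
P_line = I² R_line = (9.261)² × 1.51 = 129.5 W
P_source = P_load + P_line = 2130 + 129.5 = 2260 W
η = P_load / P_source = 2130 / 2260 = 0.9427

94.3 %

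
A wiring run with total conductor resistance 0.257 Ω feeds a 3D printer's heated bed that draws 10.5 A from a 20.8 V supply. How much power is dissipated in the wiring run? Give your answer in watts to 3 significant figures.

28.3 W

The wiring run and load are in series, so the same current flows in both; the loss is I²R_line.
The wiring run carries the full 10.5 A.
P_line = I² R_line = (10.50)² × 0.257 = 28.33 W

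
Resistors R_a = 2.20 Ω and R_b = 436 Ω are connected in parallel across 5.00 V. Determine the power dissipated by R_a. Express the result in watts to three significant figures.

R_a sits directly across the source, so P = V²/R with V = 5.00 V.
P_R_a = V² / R_a = (5.00)² / 2.20 Ω = 11.36 W

11.4 W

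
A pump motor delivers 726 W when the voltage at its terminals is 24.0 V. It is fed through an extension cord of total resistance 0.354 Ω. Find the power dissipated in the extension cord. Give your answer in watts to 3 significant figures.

The extension cord and load are in series, so the same current flows in both; the loss is I²R_line.
I = P / V = 726 / 24.0 = 30.25 A through the extension cord.
P_line = I² R_line = (30.25)² × 0.354 = 323.9 W

324 W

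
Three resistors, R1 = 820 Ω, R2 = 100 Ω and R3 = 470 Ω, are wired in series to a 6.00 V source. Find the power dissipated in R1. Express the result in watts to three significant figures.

In a series string the same current flows through every resistor — find that current, then P = I²R for the one we want.
R_total = 820 + 100 + 470 = 1390 Ω
I = V / R_total = 6.00 / 1390 = 0.004317 A
P_R1 = I² × R1 = (0.004317)² × 820 = 0.01528 W

0.0153 W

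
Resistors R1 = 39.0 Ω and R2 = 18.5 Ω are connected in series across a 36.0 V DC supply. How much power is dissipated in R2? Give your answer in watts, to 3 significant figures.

7.25 W

Every series element carries the same I. Get I from the total resistance, then P = I² × R2.
R_total = 39.0 + 18.5 = 57.50 Ω
I = V / R_total = 36.0 / 57.50 = 0.6261 A
P_R2 = I² × R2 = (0.6261)² × 18.5 = 7.252 W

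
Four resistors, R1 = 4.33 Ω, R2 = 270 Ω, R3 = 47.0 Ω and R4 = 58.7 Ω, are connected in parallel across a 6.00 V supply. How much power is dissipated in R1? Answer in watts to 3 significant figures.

Parallel branches share the same voltage; P = V²/R gives the branch power in one step.
P_R1 = V² / R1 = (6.00)² / 4.33 Ω = 8.314 W

8.31 W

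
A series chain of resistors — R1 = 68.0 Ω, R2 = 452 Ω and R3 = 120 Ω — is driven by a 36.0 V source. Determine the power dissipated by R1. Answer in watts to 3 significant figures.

0.215 W

In a series string the same current flows through every resistor — find that current, then P = I²R for the one we want.
R_total = 68.0 + 452 + 120 = 640.0 Ω
I = V / R_total = 36.0 / 640.0 = 0.05625 A
P_R1 = I² × R1 = (0.05625)² × 68.0 = 0.2152 W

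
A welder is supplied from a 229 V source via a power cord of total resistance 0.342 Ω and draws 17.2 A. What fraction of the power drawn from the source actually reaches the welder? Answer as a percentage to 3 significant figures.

The power cord carries the full 17.2 A.
P_line = I² R_line = (17.20)² × 0.342 = 101.2 W
P_source = V I = 229 × 17.20 = 3939 W; P_load = 3838 W
η = P_load / P_source = 3838 / 3939 = 0.9743

97.4 %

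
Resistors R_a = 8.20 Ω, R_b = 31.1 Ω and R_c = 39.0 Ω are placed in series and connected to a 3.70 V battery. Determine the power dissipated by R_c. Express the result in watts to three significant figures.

In a series string the same current flows through every resistor — find that current, then P = I²R for the one we want.
R_total = 8.20 + 31.1 + 39.0 = 78.30 Ω
I = V / R_total = 3.70 / 78.30 = 0.04725 A
P_R_c = I² × R_c = (0.04725)² × 39.0 = 0.08709 W

0.0871 W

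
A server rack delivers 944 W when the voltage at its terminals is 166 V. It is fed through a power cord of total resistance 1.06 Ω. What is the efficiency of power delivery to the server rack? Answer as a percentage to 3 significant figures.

96.5 %

I = P / V = 944 / 166 = 5.687 A through the power cord.
P_line = I² R_line = (5.687)² × 1.06 = 34.28 W
P_source = P_load + P_line = 944.0 + 34.28 = 978.3 W
η = P_load / P_source = 944.0 / 978.3 = 0.9650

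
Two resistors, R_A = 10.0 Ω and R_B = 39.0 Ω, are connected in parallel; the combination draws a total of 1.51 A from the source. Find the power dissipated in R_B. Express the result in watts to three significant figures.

Only the total current is stated, so first find the parallel equivalent to get the voltage across the combination.
1/R_eq = 1/10.0 + 1/39.0 ⇒ R_eq = 7.959 Ω
V = I_total × R_eq = 1.510 × 7.959 = 12.02 V
P_R_B = V² / R_B = (12.02)² / 39.0 = 3.704 W

3.70 W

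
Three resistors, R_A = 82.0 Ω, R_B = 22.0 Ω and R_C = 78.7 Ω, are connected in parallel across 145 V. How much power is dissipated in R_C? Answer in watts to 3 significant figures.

267 W

Parallel branches share the same voltage; P = V²/R gives the branch power in one step.
P_R_C = V² / R_C = (145)² / 78.7 Ω = 267.2 W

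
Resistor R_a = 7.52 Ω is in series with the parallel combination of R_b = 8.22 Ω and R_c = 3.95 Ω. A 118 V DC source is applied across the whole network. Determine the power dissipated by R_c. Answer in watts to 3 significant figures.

242 W

Replace R_b and R_c with their parallel equivalent so the circuit becomes R_a in series with R_p.
R_p = (8.22×3.95)/(8.22+3.95) = 2.668 Ω
R_total = 7.52 + 2.668 = 10.19 Ω
I = V / R_total = 118 / 10.19 = 11.58 A
Voltage across the parallel pair: V_p = I × R_p = 11.58 × 2.668 = 30.90 V
R_c sees V_p directly, so P = V_p² / R_c.
P_R_c = (30.90)² / 3.95 = 241.7 W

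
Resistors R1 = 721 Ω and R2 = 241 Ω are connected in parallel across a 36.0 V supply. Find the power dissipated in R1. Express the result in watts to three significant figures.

Each parallel branch sees the full supply voltage, so P = V²/R applies directly to the target branch.
P_R1 = V² / R1 = (36.0)² / 721 Ω = 1.798 W

1.80 W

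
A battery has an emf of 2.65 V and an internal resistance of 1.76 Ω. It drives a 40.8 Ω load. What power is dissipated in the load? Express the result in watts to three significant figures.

Load and internal resistance form a series loop — compute the loop current, then the load power via I²R.
I = ε / (r + R) = 2.65 / (1.76 + 40.8) = 0.06227 A
P_load = I² R = (0.06227)² × 40.8 = 0.1582 W

0.158 W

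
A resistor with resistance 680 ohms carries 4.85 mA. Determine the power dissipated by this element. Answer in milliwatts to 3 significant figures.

With I and R stated, P = I²R applies in one step.
P = (0.004850 A)² × 680 Ω = 0.01600 W

16.0 mW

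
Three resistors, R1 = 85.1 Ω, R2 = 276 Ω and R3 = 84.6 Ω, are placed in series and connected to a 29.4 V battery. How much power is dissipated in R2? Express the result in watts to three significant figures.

Since the resistors are in series they all carry the loop current I = V/R_total; the power in any one is I²R.
R_total = 85.1 + 276 + 84.6 = 445.7 Ω
I = V / R_total = 29.4 / 445.7 = 0.06596 A
P_R2 = I² × R2 = (0.06596)² × 276 = 1.201 W

1.20 W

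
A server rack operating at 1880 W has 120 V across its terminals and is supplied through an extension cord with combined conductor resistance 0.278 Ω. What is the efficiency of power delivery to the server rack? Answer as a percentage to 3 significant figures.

I = P / V = 1880 / 120 = 15.67 A through the extension cord.
P_line = I² R_line = (15.67)² × 0.278 = 68.23 W
P_source = P_load + P_line = 1880 + 68.23 = 1948 W
η = P_load / P_source = 1880 / 1948 = 0.9650

96.5 %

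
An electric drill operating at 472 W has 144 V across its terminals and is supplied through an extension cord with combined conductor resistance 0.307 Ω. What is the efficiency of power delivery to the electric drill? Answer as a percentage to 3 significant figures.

I = P / V = 472 / 144 = 3.278 A through the extension cord.
P_line = I² R_line = (3.278)² × 0.307 = 3.298 W
P_source = P_load + P_line = 472.0 + 3.298 = 475.3 W
η = P_load / P_source = 472.0 / 475.3 = 0.9931

99.3 %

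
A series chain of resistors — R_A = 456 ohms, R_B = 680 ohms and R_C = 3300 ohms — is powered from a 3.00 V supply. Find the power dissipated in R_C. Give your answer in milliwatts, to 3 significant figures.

1.51 mW

Since the resistors are in series they all carry the loop current I = V/R_total; the power in any one is I²R.
R_total = 456 + 680 + 3300 = 4436 Ω
I = V / R_total = 3.00 / 4436 = 0.0006763 A
P_R_C = I² × R_C = (0.0006763)² × 3300 = 0.001509 W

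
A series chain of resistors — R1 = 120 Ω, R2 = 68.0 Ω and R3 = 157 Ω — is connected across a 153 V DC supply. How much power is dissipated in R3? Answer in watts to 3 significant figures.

Series elements share the same current, so find I first, then use P = I²R.
R_total = 120 + 68.0 + 157 = 345.0 Ω
I = V / R_total = 153 / 345.0 = 0.4435 A
P_R3 = I² × R3 = (0.4435)² × 157 = 30.88 W

30.9 W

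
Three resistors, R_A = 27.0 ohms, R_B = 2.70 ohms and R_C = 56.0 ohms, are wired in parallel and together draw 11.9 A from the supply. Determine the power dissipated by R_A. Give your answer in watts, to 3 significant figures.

29.0 W

Parallel branches share V, not I — compute V via R_eq, then use V²/R for the target branch.
1/R_eq = 1/27.0 + 1/2.70 + 1/56.0 ⇒ R_eq = 2.351 Ω
V = I_total × R_eq = 11.90 × 2.351 = 27.98 V
P_R_A = V² / R_A = (27.98)² / 27.0 = 29.00 W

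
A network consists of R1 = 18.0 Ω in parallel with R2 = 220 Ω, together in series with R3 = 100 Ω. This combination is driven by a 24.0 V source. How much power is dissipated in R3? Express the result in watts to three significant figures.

4.23 W

Reduce the parallel combination to a single R_p; the circuit then becomes R_p in series with the remaining resistor.
R_p = (18.0×220)/(18.0+220) = 16.64 Ω
R_total = R_p + 100 = 16.64 + 100 = 116.6 Ω
I = V / R_total = 24.0 / 116.6 = 0.2058 A
All the supply current flows through R3; use P = I²R3.
P_R3 = (0.2058)² × 100 = 4.234 W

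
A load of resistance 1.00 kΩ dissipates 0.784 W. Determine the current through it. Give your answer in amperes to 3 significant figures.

From P = V I = I²R = V²/R, with the two given quantities we get I = √(P / R).
I = √(0.784 / 1000) = 0.02800 A

0.0280 A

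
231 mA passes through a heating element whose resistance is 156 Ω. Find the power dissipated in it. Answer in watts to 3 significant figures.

8.32 W

Current and resistance are given, so P = I²R is the direct form.
P = (0.2310 A)² × 156 Ω = 8.324 W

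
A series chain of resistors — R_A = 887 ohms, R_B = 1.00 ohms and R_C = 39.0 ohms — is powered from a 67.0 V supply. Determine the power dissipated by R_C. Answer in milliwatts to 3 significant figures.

204 mW

Series elements share the same current, so find I first, then use P = I²R.
R_total = 887 + 1.00 + 39.0 = 927.0 Ω
I = V / R_total = 67.0 / 927.0 = 0.07228 A
P_R_C = I² × R_C = (0.07228)² × 39.0 = 0.2037 W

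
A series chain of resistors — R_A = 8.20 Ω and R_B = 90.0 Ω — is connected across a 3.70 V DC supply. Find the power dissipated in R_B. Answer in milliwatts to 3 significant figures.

Since the resistors are in series they all carry the loop current I = V/R_total; the power in any one is I²R.
R_total = 8.20 + 90.0 = 98.20 Ω
I = V / R_total = 3.70 / 98.20 = 0.03768 A
P_R_B = I² × R_B = (0.03768)² × 90.0 = 0.1278 W

128 mW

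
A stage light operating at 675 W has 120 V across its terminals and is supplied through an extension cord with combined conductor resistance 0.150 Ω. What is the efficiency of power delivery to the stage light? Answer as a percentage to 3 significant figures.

I = P / V = 675 / 120 = 5.625 A through the extension cord.
P_line = I² R_line = (5.625)² × 0.150 = 4.746 W
P_source = P_load + P_line = 675.0 + 4.746 = 679.7 W
η = P_load / P_source = 675.0 / 679.7 = 0.9930

99.3 %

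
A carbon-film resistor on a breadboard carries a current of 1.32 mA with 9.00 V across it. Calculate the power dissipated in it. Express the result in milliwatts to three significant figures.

11.9 mW

Both the voltage across and the current through the element are known, so P = V I applies directly.
P = 9.00 V × 0.001320 A = 0.01188 W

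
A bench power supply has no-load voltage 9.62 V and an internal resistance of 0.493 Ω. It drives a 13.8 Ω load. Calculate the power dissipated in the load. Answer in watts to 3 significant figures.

6.25 W

With r and R in series, I = ε/(r+R); the load dissipates I²R.
I = ε / (r + R) = 9.62 / (0.493 + 13.8) = 0.6731 A
P_load = I² R = (0.6731)² × 13.8 = 6.251 W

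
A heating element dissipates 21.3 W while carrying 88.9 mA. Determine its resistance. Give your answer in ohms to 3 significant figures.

The two known quantities fix the third via R = P / I².
R = 21.3 / (0.08890)² = 2695 Ω

2700 Ω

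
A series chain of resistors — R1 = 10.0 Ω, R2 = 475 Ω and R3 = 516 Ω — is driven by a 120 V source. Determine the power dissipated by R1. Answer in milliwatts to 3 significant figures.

Since the resistors are in series they all carry the loop current I = V/R_total; the power in any one is I²R.
R_total = 10.0 + 475 + 516 = 1001 Ω
I = V / R_total = 120 / 1001 = 0.1199 A
P_R1 = I² × R1 = (0.1199)² × 10.0 = 0.1437 W

144 mW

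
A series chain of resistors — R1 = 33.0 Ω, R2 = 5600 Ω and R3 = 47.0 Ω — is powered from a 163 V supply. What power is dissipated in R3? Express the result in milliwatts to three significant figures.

38.7 mW

Every series element carries the same I. Get I from the total resistance, then P = I² × R3.
R_total = 33.0 + 5600 + 47.0 = 5680 Ω
I = V / R_total = 163 / 5680 = 0.02870 A
P_R3 = I² × R3 = (0.02870)² × 47.0 = 0.03871 W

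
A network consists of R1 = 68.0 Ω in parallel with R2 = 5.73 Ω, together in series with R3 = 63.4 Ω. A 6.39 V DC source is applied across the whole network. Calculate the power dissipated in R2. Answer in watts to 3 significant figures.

0.0422 W

First find R_p for the parallel pair, then treat R_p + R3 as a series loop.
R_p = (68.0×5.73)/(68.0+5.73) = 5.285 Ω
R_total = R_p + 63.4 = 5.285 + 63.4 = 68.68 Ω
I = V / R_total = 6.39 / 68.68 = 0.09303 A
Voltage across the parallel pair: V_p = I × R_p = 0.09303 × 5.285 = 0.4917 V
R2 has V_p across it, so P = V_p²/R2.
P_R2 = (0.4917)² / 5.73 = 0.04219 W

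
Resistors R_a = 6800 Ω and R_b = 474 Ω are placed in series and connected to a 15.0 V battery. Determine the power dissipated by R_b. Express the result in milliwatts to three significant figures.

The current is common to all series resistors; compute it, then apply P = I²R for the target.
R_total = 6800 + 474 = 7274 Ω
I = V / R_total = 15.0 / 7274 = 0.002062 A
P_R_b = I² × R_b = (0.002062)² × 474 = 0.002016 W

2.02 mW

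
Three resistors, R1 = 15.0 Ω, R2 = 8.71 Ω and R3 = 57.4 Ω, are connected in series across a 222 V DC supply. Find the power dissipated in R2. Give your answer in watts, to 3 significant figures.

65.2 W

The current is common to all series resistors; compute it, then apply P = I²R for the target.
R_total = 15.0 + 8.71 + 57.4 = 81.11 Ω
I = V / R_total = 222 / 81.11 = 2.737 A
P_R2 = I² × R2 = (2.737)² × 8.71 = 65.25 W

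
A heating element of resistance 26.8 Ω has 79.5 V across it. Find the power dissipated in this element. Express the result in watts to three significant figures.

With V across and R both known, P = V²/R gives the dissipation directly.
P = (79.5 V)² / 26.8 Ω = 235.8 W

236 W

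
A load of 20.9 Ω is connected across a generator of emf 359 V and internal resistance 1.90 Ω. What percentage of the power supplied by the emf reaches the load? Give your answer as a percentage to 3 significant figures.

91.7 %

Both r and R carry the same current, so the power split is just the resistance split: η = R/(R+r).
η = R / (R + r) = 20.9 / (20.9 + 1.90) = 0.9167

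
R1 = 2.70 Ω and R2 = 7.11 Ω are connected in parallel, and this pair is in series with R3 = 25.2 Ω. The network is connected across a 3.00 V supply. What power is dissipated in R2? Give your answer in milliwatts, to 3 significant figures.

6.57 mW

First find R_p for the parallel pair, then treat R_p + R3 as a series loop.
R_p = (2.70×7.11)/(2.70+7.11) = 1.957 Ω
R_total = R_p + 25.2 = 1.957 + 25.2 = 27.16 Ω
I = V / R_total = 3.00 / 27.16 = 0.1105 A
Voltage across the parallel pair: V_p = I × R_p = 0.1105 × 1.957 = 0.2162 V
Use P = V²/R for R2 with V = V_p.
P_R2 = (0.2162)² / 7.11 = 0.006573 W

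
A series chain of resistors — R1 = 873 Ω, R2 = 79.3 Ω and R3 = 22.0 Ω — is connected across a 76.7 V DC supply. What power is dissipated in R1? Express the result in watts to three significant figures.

5.41 W

Since the resistors are in series they all carry the loop current I = V/R_total; the power in any one is I²R.
R_total = 873 + 79.3 + 22.0 = 974.3 Ω
I = V / R_total = 76.7 / 974.3 = 0.07872 A
P_R1 = I² × R1 = (0.07872)² × 873 = 5.410 W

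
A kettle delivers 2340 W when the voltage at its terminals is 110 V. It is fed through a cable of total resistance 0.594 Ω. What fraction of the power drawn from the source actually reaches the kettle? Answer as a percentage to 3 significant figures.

I = P / V = 2340 / 110 = 21.27 A through the cable.
P_line = I² R_line = (21.27)² × 0.594 = 268.8 W
P_source = P_load + P_line = 2340 + 268.8 = 2609 W
η = P_load / P_source = 2340 / 2609 = 0.8970

89.7 %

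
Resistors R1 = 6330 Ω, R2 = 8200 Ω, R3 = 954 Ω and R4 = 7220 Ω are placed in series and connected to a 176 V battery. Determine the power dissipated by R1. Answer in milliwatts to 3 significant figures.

The current is common to all series resistors; compute it, then apply P = I²R for the target.
R_total = 6330 + 8200 + 954 + 7220 = 22700 Ω
I = V / R_total = 176 / 22700 = 0.007752 A
P_R1 = I² × R1 = (0.007752)² × 6330 = 0.3804 W

380 mW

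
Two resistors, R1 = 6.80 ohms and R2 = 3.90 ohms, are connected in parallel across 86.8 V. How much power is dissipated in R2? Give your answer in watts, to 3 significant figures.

1930 W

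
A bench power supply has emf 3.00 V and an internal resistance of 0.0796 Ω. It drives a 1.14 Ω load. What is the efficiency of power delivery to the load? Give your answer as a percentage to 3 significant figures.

η = P_load/(P_load+P_int) = I²R/(I²R+I²r) = R/(R+r) — the I² cancels for series elements.
η = R / (R + r) = 1.14 / (1.14 + 0.0796) = 0.9347

93.5 %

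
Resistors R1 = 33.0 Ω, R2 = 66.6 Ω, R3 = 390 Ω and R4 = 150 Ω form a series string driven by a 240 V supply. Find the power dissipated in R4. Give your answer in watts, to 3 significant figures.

21.1 W

Every series element carries the same I. Get I from the total resistance, then P = I² × R4.
R_total = 33.0 + 66.6 + 390 + 150 = 639.6 Ω
I = V / R_total = 240 / 639.6 = 0.3752 A
P_R4 = I² × R4 = (0.3752)² × 150 = 21.12 W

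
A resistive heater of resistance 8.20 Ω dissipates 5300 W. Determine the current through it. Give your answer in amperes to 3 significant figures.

25.4 A

The two known quantities fix the third via I = √(P / R).
I = √(5300 / 8.20) = 25.42 A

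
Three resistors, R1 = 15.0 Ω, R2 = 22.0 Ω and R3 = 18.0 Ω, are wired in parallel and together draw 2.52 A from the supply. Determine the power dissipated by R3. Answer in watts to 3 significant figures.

12.5 W

We need the common branch voltage; get it from I_total × R_eq, then P = V²/R for the branch.
1/R_eq = 1/15.0 + 1/22.0 + 1/18.0 ⇒ R_eq = 5.964 Ω
V = I_total × R_eq = 2.520 × 5.964 = 15.03 V
P_R3 = V² / R3 = (15.03)² / 18.0 = 12.55 W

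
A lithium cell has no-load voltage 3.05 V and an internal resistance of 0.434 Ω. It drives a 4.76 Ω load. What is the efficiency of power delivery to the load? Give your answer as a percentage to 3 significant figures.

Both r and R carry the same current, so the power split is just the resistance split: η = R/(R+r).
η = R / (R + r) = 4.76 / (4.76 + 0.434) = 0.9164

91.6 %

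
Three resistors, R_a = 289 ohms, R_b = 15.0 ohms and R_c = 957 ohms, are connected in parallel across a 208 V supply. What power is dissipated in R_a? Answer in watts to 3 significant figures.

150 W

Every branch has 208 V across it, so for R_a the power is simply V²/R.
P_R_a = V² / R_a = (208)² / 289 Ω = 149.7 W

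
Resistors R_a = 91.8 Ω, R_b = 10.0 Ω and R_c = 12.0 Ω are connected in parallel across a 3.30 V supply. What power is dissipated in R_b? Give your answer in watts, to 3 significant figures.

R_b sits directly across the source, so P = V²/R with V = 3.30 V.
P_R_b = V² / R_b = (3.30)² / 10.0 Ω = 1.089 W

1.09 W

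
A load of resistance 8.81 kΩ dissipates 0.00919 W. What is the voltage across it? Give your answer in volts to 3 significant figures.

From P = V I = I²R = V²/R, with the two given quantities we get V = √(P R).
V = √(0.00919 × 8810) = 8.998 V

9.00 V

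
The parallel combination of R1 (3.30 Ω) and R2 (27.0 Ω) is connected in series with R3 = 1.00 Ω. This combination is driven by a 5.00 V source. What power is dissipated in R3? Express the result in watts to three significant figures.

Reduce the parallel combination to a single R_p; the circuit then becomes R_p in series with the remaining resistor.
R_p = (3.30×27.0)/(3.30+27.0) = 2.941 Ω
R_total = R_p + 1.00 = 2.941 + 1.00 = 3.941 Ω
I = V / R_total = 5.00 / 3.941 = 1.269 A
All the supply current flows through R3; use P = I²R3.
P_R3 = (1.269)² × 1.00 = 1.610 W

1.61 W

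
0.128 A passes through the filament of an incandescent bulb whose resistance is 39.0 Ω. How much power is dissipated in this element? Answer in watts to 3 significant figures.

0.639 W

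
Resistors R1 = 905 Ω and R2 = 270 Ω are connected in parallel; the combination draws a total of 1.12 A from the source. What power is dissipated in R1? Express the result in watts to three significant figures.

59.9 W

The branches share the same voltage, but only the total current is given — find V from the equivalent resistance first.
1/R_eq = 1/905 + 1/270 ⇒ R_eq = 208.0 Ω
V = I_total × R_eq = 1.120 × 208.0 = 232.9 V
P_R1 = V² / R1 = (232.9)² / 905 = 59.94 W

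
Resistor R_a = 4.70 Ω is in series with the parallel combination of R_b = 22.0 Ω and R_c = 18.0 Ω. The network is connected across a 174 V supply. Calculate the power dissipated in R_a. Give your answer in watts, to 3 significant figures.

668 W

Collapse R_b‖R_c to a single equivalent, reducing the network to two series elements.
R_p = (22.0×18.0)/(22.0+18.0) = 9.900 Ω
R_total = 4.70 + 9.900 = 14.60 Ω
I = V / R_total = 174 / 14.60 = 11.92 A
R_a is in the main series path, so its power is I²R_a.
P_R_a = (11.92)² × 4.70 = 667.6 W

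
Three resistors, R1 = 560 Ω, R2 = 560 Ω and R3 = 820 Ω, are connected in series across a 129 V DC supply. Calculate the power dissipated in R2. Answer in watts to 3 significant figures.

2.48 W

In a series string the same current flows through every resistor — find that current, then P = I²R for the one we want.
R_total = 560 + 560 + 820 = 1940 Ω
I = V / R_total = 129 / 1940 = 0.06649 A
P_R2 = I² × R2 = (0.06649)² × 560 = 2.476 W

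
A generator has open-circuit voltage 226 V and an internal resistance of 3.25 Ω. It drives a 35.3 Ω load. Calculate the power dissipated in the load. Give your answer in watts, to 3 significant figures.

1210 W

Load and internal resistance form a series loop — compute the loop current, then the load power via I²R.
I = ε / (r + R) = 226 / (3.25 + 35.3) = 5.863 A
P_load = I² R = (5.863)² × 35.3 = 1213 W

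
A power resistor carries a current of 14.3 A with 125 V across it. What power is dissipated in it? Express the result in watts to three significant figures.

V and I are known directly — P = V I, no intermediate step needed.
P = 125 V × 14.30 A = 1788 W

1790 W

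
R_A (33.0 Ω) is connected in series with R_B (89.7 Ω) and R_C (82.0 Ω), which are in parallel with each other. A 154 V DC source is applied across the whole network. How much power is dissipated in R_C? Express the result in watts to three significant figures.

92.3 W

First combine the parallel branches into one equivalent R_p, then R_A + R_p is a series pair.
R_p = (89.7×82.0)/(89.7+82.0) = 42.84 Ω
R_total = 33.0 + 42.84 = 75.84 Ω
I = V / R_total = 154 / 75.84 = 2.031 A
Voltage across the parallel pair: V_p = I × R_p = 2.031 × 42.84 = 86.99 V
With V_p across R_C, its power is V_p²/R_C.
P_R_C = (86.99)² / 82.0 = 92.28 W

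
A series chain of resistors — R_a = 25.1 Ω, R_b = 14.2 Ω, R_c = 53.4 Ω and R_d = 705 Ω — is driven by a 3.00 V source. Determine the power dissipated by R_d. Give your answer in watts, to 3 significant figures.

In a series string the same current flows through every resistor — find that current, then P = I²R for the one we want.
R_total = 25.1 + 14.2 + 53.4 + 705 = 797.7 Ω
I = V / R_total = 3.00 / 797.7 = 0.003761 A
P_R_d = I² × R_d = (0.003761)² × 705 = 0.009971 W

0.00997 W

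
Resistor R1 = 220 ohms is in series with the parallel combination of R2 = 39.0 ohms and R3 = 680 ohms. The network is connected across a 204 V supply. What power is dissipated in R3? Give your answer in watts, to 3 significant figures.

1.26 W

Reduce the parallel pair to R_p first; the network is then a simple series string.
R_p = (39.0×680)/(39.0+680) = 36.88 Ω
R_total = 220 + 36.88 = 256.9 Ω
I = V / R_total = 204 / 256.9 = 0.7941 A
Voltage across the parallel pair: V_p = I × R_p = 0.7941 × 36.88 = 29.29 V
R3 sees V_p directly, so P = V_p² / R3.
P_R3 = (29.29)² / 680 = 1.262 W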